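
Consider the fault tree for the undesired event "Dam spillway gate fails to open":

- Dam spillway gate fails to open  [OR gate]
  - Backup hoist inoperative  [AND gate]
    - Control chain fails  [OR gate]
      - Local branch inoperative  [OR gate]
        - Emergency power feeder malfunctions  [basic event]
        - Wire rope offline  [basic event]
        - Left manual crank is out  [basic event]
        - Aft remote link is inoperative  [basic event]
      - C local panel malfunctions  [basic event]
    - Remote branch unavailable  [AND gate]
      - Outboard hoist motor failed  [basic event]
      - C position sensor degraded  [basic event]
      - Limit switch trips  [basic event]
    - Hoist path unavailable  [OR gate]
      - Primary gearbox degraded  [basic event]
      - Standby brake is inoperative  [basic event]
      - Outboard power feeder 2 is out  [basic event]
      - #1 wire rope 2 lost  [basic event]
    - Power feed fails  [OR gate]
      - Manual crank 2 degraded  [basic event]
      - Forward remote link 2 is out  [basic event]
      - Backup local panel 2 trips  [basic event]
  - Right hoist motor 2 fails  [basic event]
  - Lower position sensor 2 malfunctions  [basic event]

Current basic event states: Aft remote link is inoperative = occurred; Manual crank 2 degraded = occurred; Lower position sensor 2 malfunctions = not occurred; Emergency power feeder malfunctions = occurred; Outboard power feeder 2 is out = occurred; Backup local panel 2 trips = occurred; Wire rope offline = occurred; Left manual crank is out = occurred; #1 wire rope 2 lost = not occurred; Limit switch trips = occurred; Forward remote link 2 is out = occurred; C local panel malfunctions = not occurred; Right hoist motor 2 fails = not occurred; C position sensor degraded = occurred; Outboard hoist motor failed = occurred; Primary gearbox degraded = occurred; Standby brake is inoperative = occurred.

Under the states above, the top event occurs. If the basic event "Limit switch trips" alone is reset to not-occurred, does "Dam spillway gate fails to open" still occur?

Counterfactual: set "Limit switch trips" to not occurred.
Local branch inoperative [OR]: Emergency power feeder malfunctions=occurs, Wire rope offline=occurs, Left manual crank is out=occurs, Aft remote link is inoperative=occurs → at least one input occurs → occurs.
Control chain fails [OR]: Local branch inoperative=occurs, C local panel malfunctions=not → at least one input occurs → occurs.
Remote branch unavailable [AND]: Outboard hoist motor failed=occurs, C position sensor degraded=occurs, Limit switch trips=not → not all inputs occur → does not occur.
Hoist path unavailable [OR]: Primary gearbox degraded=occurs, Standby brake is inoperative=occurs, Outboard power feeder 2 is out=occurs, #1 wire rope 2 lost=not → at least one input occurs → occurs.
Power feed fails [OR]: Manual crank 2 degraded=occurs, Forward remote link 2 is out=occurs, Backup local panel 2 trips=occurs → at least one input occurs → occurs.
Backup hoist inoperative [AND]: Control chain fails=occurs, Remote branch unavailable=not, Hoist path unavailable=occurs, Power feed fails=occurs → not all inputs occur → does not occur.
Dam spillway gate fails to open [OR]: Backup hoist inoperative=not, Right hoist motor 2 fails=not, Lower position sensor 2 malfunctions=not → no input occurs → does not occur.

No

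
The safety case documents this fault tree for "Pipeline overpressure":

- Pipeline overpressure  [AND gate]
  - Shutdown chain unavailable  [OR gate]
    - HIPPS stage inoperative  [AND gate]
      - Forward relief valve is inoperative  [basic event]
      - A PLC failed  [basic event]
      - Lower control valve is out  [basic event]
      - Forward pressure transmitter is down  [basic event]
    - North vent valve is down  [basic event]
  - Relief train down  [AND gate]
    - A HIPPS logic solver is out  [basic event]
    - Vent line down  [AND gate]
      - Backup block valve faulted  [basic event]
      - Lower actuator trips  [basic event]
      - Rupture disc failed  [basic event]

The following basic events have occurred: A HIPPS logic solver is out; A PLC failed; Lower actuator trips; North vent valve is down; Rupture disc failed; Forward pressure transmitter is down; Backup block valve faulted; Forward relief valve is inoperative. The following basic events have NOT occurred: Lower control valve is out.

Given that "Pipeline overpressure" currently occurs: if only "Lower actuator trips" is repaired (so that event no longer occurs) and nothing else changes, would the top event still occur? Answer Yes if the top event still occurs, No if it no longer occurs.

Counterfactual: set "Lower actuator trips" to not occurred.
HIPPS stage inoperative [AND]: Forward relief valve is inoperative=occurs, A PLC failed=occurs, Lower control valve is out=not, Forward pressure transmitter is down=occurs → not all inputs occur → does not occur.
Shutdown chain unavailable [OR]: HIPPS stage inoperative=not, North vent valve is down=occurs → at least one input occurs → occurs.
Vent line down [AND]: Backup block valve faulted=occurs, Lower actuator trips=not, Rupture disc failed=occurs → not all inputs occur → does not occur.
Relief train down [AND]: A HIPPS logic solver is out=occurs, Vent line down=not → not all inputs occur → does not occur.
Pipeline overpressure [AND]: Shutdown chain unavailable=occurs, Relief train down=not → not all inputs occur → does not occur.

No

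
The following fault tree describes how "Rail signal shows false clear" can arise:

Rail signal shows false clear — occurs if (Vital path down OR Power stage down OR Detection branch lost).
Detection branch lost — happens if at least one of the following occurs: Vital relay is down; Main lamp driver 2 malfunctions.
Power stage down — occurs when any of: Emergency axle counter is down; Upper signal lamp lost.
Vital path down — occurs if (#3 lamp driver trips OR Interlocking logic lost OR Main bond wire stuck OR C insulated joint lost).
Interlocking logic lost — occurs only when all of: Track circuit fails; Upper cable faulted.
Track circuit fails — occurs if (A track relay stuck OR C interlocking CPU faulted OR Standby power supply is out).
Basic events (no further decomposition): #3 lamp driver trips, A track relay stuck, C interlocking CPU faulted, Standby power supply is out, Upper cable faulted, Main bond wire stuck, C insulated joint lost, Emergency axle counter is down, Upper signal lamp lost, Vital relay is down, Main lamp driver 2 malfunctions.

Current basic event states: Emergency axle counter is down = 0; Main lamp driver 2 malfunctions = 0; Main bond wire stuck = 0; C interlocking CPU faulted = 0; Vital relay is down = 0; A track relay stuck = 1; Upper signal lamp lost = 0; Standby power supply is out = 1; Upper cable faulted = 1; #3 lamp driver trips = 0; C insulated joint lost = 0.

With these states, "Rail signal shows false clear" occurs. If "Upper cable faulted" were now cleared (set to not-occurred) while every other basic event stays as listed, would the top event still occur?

Counterfactual: set "Upper cable faulted" to not occurred.
Track circuit fails [OR]: A track relay stuck=occurs, C interlocking CPU faulted=not, Standby power supply is out=occurs → at least one input occurs → occurs.
Interlocking logic lost [AND]: Track circuit fails=occurs, Upper cable faulted=not → not all inputs occur → does not occur.
Vital path down [OR]: #3 lamp driver trips=not, Interlocking logic lost=not, Main bond wire stuck=not, C insulated joint lost=not → no input occurs → does not occur.
Power stage down [OR]: Emergency axle counter is down=not, Upper signal lamp lost=not → no input occurs → does not occur.
Detection branch lost [OR]: Vital relay is down=not, Main lamp driver 2 malfunctions=not → no input occurs → does not occur.
Rail signal shows false clear [OR]: Vital path down=not, Power stage down=not, Detection branch lost=not → no input occurs → does not occur.

No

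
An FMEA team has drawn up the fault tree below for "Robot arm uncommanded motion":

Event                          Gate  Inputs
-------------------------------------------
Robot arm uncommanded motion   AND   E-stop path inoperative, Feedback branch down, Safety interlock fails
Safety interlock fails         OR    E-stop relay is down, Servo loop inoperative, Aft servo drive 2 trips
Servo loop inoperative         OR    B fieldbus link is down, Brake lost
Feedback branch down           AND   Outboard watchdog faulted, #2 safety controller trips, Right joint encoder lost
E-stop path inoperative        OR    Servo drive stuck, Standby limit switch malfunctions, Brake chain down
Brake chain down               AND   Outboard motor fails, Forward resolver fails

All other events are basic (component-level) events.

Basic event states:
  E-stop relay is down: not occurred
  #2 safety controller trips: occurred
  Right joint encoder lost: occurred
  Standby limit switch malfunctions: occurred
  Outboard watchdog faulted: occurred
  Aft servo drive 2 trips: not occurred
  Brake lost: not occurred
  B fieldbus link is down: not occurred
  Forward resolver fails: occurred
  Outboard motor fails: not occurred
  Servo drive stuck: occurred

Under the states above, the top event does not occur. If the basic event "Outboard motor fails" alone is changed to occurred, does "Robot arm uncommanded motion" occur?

No

Counterfactual: set "Outboard motor fails" to occurred.
Brake chain down [AND]: Outboard motor fails=occurs, Forward resolver fails=occurs → all inputs occur → occurs.
E-stop path inoperative [OR]: Servo drive stuck=occurs, Standby limit switch malfunctions=occurs, Brake chain down=occurs → at least one input occurs → occurs.
Feedback branch down [AND]: Outboard watchdog faulted=occurs, #2 safety controller trips=occurs, Right joint encoder lost=occurs → all inputs occur → occurs.
Servo loop inoperative [OR]: B fieldbus link is down=not, Brake lost=not → no input occurs → does not occur.
Safety interlock fails [OR]: E-stop relay is down=not, Servo loop inoperative=not, Aft servo drive 2 trips=not → no input occurs → does not occur.
Robot arm uncommanded motion [AND]: E-stop path inoperative=occurs, Feedback branch down=occurs, Safety interlock fails=not → not all inputs occur → does not occur.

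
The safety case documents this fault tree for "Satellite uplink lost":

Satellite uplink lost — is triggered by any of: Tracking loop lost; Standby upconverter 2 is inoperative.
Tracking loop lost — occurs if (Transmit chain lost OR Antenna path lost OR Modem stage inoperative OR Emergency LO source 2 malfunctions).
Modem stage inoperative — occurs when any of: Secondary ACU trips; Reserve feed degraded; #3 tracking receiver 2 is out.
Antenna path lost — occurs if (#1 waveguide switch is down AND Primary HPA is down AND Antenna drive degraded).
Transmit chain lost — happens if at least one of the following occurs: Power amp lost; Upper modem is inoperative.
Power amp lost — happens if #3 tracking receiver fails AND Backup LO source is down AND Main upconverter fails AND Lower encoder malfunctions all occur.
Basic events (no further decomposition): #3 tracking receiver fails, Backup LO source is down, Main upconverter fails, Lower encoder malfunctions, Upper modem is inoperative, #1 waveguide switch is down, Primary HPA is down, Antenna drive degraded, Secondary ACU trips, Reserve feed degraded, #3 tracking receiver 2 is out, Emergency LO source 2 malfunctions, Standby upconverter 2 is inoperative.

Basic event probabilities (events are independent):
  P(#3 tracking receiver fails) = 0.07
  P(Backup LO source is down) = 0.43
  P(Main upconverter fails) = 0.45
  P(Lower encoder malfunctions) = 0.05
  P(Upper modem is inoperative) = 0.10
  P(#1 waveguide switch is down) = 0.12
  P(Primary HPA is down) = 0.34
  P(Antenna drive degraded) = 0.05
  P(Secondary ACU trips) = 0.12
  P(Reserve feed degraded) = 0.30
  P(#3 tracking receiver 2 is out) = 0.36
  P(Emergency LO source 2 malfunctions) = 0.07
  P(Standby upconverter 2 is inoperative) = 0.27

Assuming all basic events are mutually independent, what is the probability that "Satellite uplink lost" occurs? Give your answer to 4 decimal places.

0.7598

P(Power amp lost) [AND] = 0.07 × 0.43 × 0.45 × 0.05 = 0.000677
P(Transmit chain lost) [OR] = 1 − (1−0.000677) × (1−0.10) = 0.100609
P(Antenna path lost) [AND] = 0.12 × 0.34 × 0.05 = 0.002040
P(Modem stage inoperative) [OR] = 1 − (1−0.12) × (1−0.30) × (1−0.36) = 0.605760
P(Tracking loop lost) [OR] = 1 − (1−0.100609) × (1−0.002040) × (1−0.605760) × (1−0.07) = 0.670917
P(Satellite uplink lost) [OR] = 1 − (1−0.670917) × (1−0.27) = 0.759769
Rounded to 4 decimal places: P(Satellite uplink lost) ≈ 0.7598.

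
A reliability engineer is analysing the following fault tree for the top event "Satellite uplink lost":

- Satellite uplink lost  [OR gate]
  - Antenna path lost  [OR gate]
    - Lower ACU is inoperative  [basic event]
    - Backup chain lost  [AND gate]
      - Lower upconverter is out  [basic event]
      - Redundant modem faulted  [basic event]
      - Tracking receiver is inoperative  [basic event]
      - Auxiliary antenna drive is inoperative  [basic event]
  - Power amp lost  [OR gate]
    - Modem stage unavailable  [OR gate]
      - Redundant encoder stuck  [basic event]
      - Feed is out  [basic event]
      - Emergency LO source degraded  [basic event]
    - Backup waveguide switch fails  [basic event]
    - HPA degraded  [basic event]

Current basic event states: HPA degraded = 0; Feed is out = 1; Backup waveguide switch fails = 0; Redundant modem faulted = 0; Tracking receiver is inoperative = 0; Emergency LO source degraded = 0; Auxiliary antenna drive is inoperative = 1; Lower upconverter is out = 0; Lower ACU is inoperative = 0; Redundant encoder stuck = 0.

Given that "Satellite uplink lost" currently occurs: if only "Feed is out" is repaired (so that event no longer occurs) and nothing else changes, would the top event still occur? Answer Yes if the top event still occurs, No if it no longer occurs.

No

Counterfactual: set "Feed is out" to not occurred.
Backup chain lost [AND]: Lower upconverter is out=not, Redundant modem faulted=not, Tracking receiver is inoperative=not, Auxiliary antenna drive is inoperative=occurs → not all inputs occur → does not occur.
Antenna path lost [OR]: Lower ACU is inoperative=not, Backup chain lost=not → no input occurs → does not occur.
Modem stage unavailable [OR]: Redundant encoder stuck=not, Feed is out=not, Emergency LO source degraded=not → no input occurs → does not occur.
Power amp lost [OR]: Modem stage unavailable=not, Backup waveguide switch fails=not, HPA degraded=not → no input occurs → does not occur.
Satellite uplink lost [OR]: Antenna path lost=not, Power amp lost=not → no input occurs → does not occur.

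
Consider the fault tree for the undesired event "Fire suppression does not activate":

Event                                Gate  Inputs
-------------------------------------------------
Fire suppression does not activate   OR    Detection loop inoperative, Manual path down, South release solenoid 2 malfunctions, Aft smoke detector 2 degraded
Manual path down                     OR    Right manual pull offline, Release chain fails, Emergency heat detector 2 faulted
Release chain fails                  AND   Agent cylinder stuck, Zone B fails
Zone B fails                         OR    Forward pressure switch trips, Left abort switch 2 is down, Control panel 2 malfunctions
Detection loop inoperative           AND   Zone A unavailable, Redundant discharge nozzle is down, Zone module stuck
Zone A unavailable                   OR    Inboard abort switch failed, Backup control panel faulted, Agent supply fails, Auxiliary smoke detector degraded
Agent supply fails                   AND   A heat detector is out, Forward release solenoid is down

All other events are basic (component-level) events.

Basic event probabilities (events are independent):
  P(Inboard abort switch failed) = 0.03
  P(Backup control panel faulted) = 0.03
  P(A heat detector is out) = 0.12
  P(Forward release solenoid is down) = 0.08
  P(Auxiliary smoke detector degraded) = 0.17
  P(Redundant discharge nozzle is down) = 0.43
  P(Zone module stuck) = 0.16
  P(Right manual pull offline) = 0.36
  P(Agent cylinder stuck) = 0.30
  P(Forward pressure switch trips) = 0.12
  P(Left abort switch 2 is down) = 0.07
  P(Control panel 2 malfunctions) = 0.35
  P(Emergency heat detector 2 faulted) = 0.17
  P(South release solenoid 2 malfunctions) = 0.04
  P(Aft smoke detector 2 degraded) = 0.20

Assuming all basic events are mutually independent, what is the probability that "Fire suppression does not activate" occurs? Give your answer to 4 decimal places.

P(Agent supply fails) [AND] = 0.12 × 0.08 = 0.009600
P(Zone A unavailable) [OR] = 1 − (1−0.03) × (1−0.03) × (1−0.009600) × (1−0.17) = 0.226550
P(Detection loop inoperative) [AND] = 0.226550 × 0.43 × 0.16 = 0.015587
P(Zone B fails) [OR] = 1 − (1−0.12) × (1−0.07) × (1−0.35) = 0.468040
P(Release chain fails) [AND] = 0.30 × 0.468040 = 0.140412
P(Manual path down) [OR] = 1 − (1−0.36) × (1−0.140412) × (1−0.17) = 0.543387
P(Fire suppression does not activate) [OR] = 1 − (1−0.015587) × (1−0.543387) × (1−0.04) × (1−0.20) = 0.654787
Rounded to 4 decimal places: P(Fire suppression does not activate) ≈ 0.6548.

0.6548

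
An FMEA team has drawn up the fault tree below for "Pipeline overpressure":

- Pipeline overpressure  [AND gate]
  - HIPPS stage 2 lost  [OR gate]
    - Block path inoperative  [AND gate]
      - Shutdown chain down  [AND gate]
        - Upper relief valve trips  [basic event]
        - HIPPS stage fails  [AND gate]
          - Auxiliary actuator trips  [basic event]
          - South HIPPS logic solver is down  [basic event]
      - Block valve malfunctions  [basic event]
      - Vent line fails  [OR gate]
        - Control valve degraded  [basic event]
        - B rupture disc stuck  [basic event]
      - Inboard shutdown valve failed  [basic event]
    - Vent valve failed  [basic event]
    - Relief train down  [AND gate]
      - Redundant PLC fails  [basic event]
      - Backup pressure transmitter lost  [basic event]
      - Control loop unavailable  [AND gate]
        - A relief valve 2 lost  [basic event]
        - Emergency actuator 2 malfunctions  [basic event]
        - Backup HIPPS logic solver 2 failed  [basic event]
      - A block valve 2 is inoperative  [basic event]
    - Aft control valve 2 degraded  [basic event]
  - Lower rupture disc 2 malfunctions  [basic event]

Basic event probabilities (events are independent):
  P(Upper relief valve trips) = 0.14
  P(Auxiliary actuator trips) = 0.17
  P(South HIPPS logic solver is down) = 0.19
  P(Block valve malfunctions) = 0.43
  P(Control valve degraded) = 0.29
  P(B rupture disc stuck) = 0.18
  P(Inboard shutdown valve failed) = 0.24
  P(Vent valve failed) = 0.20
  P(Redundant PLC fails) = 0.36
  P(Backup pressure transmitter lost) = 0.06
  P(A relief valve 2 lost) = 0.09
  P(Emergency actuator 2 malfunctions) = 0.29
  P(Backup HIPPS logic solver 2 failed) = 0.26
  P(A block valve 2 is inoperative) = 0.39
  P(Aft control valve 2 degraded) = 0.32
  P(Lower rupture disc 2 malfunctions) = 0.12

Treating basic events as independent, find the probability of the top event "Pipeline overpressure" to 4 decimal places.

P(HIPPS stage fails) [AND] = 0.17 × 0.19 = 0.032300
P(Shutdown chain down) [AND] = 0.14 × 0.032300 = 0.004522
P(Vent line fails) [OR] = 1 − (1−0.29) × (1−0.18) = 0.417800
P(Block path inoperative) [AND] = 0.004522 × 0.43 × 0.417800 × 0.24 = 0.000195
P(Control loop unavailable) [AND] = 0.09 × 0.29 × 0.26 = 0.006786
P(Relief train down) [AND] = 0.36 × 0.06 × 0.006786 × 0.39 = 0.000057
P(HIPPS stage 2 lost) [OR] = 1 − (1−0.000195) × (1−0.20) × (1−0.000057) × (1−0.32) = 0.456137
P(Pipeline overpressure) [AND] = 0.456137 × 0.12 = 0.054736
Rounded to 4 decimal places: P(Pipeline overpressure) ≈ 0.0547.

0.0547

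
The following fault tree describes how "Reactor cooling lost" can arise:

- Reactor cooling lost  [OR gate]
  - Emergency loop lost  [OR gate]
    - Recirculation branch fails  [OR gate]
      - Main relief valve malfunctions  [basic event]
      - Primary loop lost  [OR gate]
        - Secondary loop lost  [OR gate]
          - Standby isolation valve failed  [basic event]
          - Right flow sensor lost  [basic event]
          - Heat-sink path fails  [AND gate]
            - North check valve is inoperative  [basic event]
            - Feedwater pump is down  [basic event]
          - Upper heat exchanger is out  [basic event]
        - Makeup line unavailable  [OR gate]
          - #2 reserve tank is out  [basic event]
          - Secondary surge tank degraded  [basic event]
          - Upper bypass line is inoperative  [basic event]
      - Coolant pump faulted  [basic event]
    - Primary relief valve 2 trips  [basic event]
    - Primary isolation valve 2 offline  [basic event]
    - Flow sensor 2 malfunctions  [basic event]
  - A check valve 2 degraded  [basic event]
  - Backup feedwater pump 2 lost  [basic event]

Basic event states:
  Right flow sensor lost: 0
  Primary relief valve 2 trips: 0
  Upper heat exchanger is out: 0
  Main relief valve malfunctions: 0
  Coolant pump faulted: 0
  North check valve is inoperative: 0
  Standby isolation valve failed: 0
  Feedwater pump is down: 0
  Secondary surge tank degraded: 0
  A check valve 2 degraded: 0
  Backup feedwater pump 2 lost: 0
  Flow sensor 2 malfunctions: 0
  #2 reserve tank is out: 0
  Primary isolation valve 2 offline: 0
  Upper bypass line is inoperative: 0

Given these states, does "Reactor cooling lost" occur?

No

Heat-sink path fails [AND]: North check valve is inoperative=not, Feedwater pump is down=not → not all inputs occur → does not occur.
Secondary loop lost [OR]: Standby isolation valve failed=not, Right flow sensor lost=not, Heat-sink path fails=not, Upper heat exchanger is out=not → no input occurs → does not occur.
Makeup line unavailable [OR]: #2 reserve tank is out=not, Secondary surge tank degraded=not, Upper bypass line is inoperative=not → no input occurs → does not occur.
Primary loop lost [OR]: Secondary loop lost=not, Makeup line unavailable=not → no input occurs → does not occur.
Recirculation branch fails [OR]: Main relief valve malfunctions=not, Primary loop lost=not, Coolant pump faulted=not → no input occurs → does not occur.
Emergency loop lost [OR]: Recirculation branch fails=not, Primary relief valve 2 trips=not, Primary isolation valve 2 offline=not, Flow sensor 2 malfunctions=not → no input occurs → does not occur.
Reactor cooling lost [OR]: Emergency loop lost=not, A check valve 2 degraded=not, Backup feedwater pump 2 lost=not → no input occurs → does not occur.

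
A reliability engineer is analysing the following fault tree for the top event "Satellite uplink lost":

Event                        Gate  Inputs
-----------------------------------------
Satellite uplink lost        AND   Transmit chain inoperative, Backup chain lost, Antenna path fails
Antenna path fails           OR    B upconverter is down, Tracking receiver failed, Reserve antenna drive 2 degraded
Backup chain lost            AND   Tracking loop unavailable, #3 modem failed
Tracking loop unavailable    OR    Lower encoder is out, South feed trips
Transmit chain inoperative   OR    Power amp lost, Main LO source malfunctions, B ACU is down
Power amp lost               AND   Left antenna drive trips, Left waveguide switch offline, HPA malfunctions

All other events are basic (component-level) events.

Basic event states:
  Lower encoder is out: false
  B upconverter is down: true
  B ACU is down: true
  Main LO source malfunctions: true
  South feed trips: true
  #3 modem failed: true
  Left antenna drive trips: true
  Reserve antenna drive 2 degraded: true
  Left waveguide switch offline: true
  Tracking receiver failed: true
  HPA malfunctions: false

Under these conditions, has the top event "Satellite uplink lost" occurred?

Yes

Power amp lost [AND]: Left antenna drive trips=occurs, Left waveguide switch offline=occurs, HPA malfunctions=not → not all inputs occur → does not occur.
Transmit chain inoperative [OR]: Power amp lost=not, Main LO source malfunctions=occurs, B ACU is down=occurs → at least one input occurs → occurs.
Tracking loop unavailable [OR]: Lower encoder is out=not, South feed trips=occurs → at least one input occurs → occurs.
Backup chain lost [AND]: Tracking loop unavailable=occurs, #3 modem failed=occurs → all inputs occur → occurs.
Antenna path fails [OR]: B upconverter is down=occurs, Tracking receiver failed=occurs, Reserve antenna drive 2 degraded=occurs → at least one input occurs → occurs.
Satellite uplink lost [AND]: Transmit chain inoperative=occurs, Backup chain lost=occurs, Antenna path fails=occurs → all inputs occur → occurs.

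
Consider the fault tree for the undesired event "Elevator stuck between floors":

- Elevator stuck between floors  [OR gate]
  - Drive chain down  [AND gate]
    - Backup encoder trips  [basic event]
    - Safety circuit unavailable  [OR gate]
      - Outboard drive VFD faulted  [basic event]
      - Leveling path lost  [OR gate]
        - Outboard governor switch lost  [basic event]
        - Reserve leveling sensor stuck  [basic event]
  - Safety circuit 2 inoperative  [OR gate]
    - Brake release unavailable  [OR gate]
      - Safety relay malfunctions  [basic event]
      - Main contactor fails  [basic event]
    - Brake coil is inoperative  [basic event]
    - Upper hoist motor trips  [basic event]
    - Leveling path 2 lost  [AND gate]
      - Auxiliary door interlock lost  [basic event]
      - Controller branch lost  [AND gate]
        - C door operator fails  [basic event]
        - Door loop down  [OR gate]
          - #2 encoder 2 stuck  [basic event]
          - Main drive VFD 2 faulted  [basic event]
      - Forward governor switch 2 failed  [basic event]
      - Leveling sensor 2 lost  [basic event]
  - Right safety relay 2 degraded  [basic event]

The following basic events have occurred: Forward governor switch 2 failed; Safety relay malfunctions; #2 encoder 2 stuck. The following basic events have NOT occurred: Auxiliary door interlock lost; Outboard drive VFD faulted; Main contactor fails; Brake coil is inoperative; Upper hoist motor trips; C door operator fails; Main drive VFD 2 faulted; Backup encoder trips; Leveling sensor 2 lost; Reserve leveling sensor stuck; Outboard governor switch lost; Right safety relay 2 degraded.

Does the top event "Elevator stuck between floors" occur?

Yes

Leveling path lost [OR]: Outboard governor switch lost=not, Reserve leveling sensor stuck=not → no input occurs → does not occur.
Safety circuit unavailable [OR]: Outboard drive VFD faulted=not, Leveling path lost=not → no input occurs → does not occur.
Drive chain down [AND]: Backup encoder trips=not, Safety circuit unavailable=not → not all inputs occur → does not occur.
Brake release unavailable [OR]: Safety relay malfunctions=occurs, Main contactor fails=not → at least one input occurs → occurs.
Door loop down [OR]: #2 encoder 2 stuck=occurs, Main drive VFD 2 faulted=not → at least one input occurs → occurs.
Controller branch lost [AND]: C door operator fails=not, Door loop down=occurs → not all inputs occur → does not occur.
Leveling path 2 lost [AND]: Auxiliary door interlock lost=not, Controller branch lost=not, Forward governor switch 2 failed=occurs, Leveling sensor 2 lost=not → not all inputs occur → does not occur.
Safety circuit 2 inoperative [OR]: Brake release unavailable=occurs, Brake coil is inoperative=not, Upper hoist motor trips=not, Leveling path 2 lost=not → at least one input occurs → occurs.
Elevator stuck between floors [OR]: Drive chain down=not, Safety circuit 2 inoperative=occurs, Right safety relay 2 degraded=not → at least one input occurs → occurs.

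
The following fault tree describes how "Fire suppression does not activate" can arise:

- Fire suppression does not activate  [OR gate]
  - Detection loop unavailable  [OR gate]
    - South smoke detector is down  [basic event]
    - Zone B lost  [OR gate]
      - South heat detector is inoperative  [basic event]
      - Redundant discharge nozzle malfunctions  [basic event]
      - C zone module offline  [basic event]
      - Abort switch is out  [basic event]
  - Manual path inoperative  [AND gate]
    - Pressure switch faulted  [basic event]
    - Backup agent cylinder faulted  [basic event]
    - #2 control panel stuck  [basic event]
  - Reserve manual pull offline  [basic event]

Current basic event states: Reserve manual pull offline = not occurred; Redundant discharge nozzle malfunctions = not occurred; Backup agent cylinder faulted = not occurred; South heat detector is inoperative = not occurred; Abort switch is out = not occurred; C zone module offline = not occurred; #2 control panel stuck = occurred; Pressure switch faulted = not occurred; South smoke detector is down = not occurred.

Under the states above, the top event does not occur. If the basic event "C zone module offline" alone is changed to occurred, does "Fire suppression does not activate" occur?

Counterfactual: set "C zone module offline" to occurred.
Zone B lost [OR]: South heat detector is inoperative=not, Redundant discharge nozzle malfunctions=not, C zone module offline=occurs, Abort switch is out=not → at least one input occurs → occurs.
Detection loop unavailable [OR]: South smoke detector is down=not, Zone B lost=occurs → at least one input occurs → occurs.
Manual path inoperative [AND]: Pressure switch faulted=not, Backup agent cylinder faulted=not, #2 control panel stuck=occurs → not all inputs occur → does not occur.
Fire suppression does not activate [OR]: Detection loop unavailable=occurs, Manual path inoperative=not, Reserve manual pull offline=not → at least one input occurs → occurs.

Yes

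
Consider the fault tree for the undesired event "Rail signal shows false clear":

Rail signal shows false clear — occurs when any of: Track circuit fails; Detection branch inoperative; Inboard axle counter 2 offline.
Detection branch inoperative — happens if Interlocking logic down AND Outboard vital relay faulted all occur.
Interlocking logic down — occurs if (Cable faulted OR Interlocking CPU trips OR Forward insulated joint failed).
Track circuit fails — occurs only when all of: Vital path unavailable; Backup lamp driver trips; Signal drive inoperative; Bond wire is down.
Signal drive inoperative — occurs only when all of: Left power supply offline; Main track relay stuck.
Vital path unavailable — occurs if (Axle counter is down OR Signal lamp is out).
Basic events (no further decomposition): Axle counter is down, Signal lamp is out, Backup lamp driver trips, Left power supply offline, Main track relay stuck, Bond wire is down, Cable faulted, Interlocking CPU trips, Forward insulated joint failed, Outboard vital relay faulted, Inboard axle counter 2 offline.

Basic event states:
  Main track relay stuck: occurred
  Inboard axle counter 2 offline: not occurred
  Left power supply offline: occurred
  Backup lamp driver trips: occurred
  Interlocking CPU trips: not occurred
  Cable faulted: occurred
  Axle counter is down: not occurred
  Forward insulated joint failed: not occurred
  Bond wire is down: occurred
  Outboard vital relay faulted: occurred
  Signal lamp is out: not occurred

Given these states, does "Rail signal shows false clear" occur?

Yes

Vital path unavailable [OR]: Axle counter is down=not, Signal lamp is out=not → no input occurs → does not occur.
Signal drive inoperative [AND]: Left power supply offline=occurs, Main track relay stuck=occurs → all inputs occur → occurs.
Track circuit fails [AND]: Vital path unavailable=not, Backup lamp driver trips=occurs, Signal drive inoperative=occurs, Bond wire is down=occurs → not all inputs occur → does not occur.
Interlocking logic down [OR]: Cable faulted=occurs, Interlocking CPU trips=not, Forward insulated joint failed=not → at least one input occurs → occurs.
Detection branch inoperative [AND]: Interlocking logic down=occurs, Outboard vital relay faulted=occurs → all inputs occur → occurs.
Rail signal shows false clear [OR]: Track circuit fails=not, Detection branch inoperative=occurs, Inboard axle counter 2 offline=not → at least one input occurs → occurs.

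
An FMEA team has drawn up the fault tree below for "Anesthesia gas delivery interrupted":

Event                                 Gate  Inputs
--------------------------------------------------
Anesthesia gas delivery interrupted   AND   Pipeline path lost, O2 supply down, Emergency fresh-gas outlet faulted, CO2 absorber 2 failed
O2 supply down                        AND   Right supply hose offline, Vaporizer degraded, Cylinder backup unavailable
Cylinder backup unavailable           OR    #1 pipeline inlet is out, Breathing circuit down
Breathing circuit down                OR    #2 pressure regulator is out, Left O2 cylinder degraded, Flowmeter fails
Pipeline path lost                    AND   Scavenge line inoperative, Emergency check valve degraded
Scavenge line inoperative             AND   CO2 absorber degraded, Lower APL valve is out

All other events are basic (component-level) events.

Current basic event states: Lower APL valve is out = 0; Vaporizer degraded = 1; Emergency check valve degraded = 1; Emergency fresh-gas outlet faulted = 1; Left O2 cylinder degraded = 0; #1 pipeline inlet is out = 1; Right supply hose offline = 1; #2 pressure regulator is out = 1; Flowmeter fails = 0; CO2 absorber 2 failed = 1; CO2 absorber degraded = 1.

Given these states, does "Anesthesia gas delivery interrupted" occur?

Scavenge line inoperative [AND]: CO2 absorber degraded=occurs, Lower APL valve is out=not → not all inputs occur → does not occur.
Pipeline path lost [AND]: Scavenge line inoperative=not, Emergency check valve degraded=occurs → not all inputs occur → does not occur.
Breathing circuit down [OR]: #2 pressure regulator is out=occurs, Left O2 cylinder degraded=not, Flowmeter fails=not → at least one input occurs → occurs.
Cylinder backup unavailable [OR]: #1 pipeline inlet is out=occurs, Breathing circuit down=occurs → at least one input occurs → occurs.
O2 supply down [AND]: Right supply hose offline=occurs, Vaporizer degraded=occurs, Cylinder backup unavailable=occurs → all inputs occur → occurs.
Anesthesia gas delivery interrupted [AND]: Pipeline path lost=not, O2 supply down=occurs, Emergency fresh-gas outlet faulted=occurs, CO2 absorber 2 failed=occurs → not all inputs occur → does not occur.

No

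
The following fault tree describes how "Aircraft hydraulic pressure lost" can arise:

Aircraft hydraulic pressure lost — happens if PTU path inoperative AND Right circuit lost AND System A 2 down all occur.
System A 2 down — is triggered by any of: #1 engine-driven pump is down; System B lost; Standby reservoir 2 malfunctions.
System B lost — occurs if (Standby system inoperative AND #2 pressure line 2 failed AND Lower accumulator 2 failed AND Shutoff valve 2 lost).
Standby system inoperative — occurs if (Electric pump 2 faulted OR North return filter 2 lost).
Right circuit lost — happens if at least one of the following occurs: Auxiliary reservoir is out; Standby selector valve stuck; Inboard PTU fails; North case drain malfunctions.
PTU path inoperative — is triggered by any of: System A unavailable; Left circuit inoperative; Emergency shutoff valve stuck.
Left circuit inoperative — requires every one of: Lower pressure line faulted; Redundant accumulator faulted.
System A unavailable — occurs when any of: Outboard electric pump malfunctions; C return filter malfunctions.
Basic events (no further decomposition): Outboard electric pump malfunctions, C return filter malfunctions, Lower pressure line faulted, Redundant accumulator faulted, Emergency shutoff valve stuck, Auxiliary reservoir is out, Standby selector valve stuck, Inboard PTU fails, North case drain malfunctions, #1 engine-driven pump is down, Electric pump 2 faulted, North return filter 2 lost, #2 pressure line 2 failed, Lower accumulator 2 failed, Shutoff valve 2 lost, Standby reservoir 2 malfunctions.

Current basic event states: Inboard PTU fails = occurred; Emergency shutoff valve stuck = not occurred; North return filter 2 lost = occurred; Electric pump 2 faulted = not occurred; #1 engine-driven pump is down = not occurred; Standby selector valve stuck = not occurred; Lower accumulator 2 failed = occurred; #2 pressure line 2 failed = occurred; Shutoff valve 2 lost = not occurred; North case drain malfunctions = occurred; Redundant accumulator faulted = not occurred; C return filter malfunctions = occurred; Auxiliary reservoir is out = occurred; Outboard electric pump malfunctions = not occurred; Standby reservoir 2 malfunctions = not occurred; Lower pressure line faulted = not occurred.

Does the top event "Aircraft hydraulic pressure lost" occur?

No

System A unavailable [OR]: Outboard electric pump malfunctions=not, C return filter malfunctions=occurs → at least one input occurs → occurs.
Left circuit inoperative [AND]: Lower pressure line faulted=not, Redundant accumulator faulted=not → not all inputs occur → does not occur.
PTU path inoperative [OR]: System A unavailable=occurs, Left circuit inoperative=not, Emergency shutoff valve stuck=not → at least one input occurs → occurs.
Right circuit lost [OR]: Auxiliary reservoir is out=occurs, Standby selector valve stuck=not, Inboard PTU fails=occurs, North case drain malfunctions=occurs → at least one input occurs → occurs.
Standby system inoperative [OR]: Electric pump 2 faulted=not, North return filter 2 lost=occurs → at least one input occurs → occurs.
System B lost [AND]: Standby system inoperative=occurs, #2 pressure line 2 failed=occurs, Lower accumulator 2 failed=occurs, Shutoff valve 2 lost=not → not all inputs occur → does not occur.
System A 2 down [OR]: #1 engine-driven pump is down=not, System B lost=not, Standby reservoir 2 malfunctions=not → no input occurs → does not occur.
Aircraft hydraulic pressure lost [AND]: PTU path inoperative=occurs, Right circuit lost=occurs, System A 2 down=not → not all inputs occur → does not occur.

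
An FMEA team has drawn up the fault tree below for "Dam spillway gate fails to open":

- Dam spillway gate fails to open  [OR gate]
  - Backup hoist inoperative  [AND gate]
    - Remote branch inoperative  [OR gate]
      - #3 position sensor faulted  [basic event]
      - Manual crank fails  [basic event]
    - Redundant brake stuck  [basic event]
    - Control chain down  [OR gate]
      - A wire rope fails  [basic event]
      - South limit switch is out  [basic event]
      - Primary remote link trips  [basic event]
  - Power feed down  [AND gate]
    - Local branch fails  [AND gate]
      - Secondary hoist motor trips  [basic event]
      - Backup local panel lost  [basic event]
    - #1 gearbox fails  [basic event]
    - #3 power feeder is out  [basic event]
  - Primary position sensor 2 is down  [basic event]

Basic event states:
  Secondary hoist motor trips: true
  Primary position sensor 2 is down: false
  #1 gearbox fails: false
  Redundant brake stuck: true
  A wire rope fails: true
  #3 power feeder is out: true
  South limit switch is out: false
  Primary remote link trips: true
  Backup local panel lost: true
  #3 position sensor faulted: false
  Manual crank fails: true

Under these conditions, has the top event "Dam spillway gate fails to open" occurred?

Yes

Remote branch inoperative [OR]: #3 position sensor faulted=not, Manual crank fails=occurs → at least one input occurs → occurs.
Control chain down [OR]: A wire rope fails=occurs, South limit switch is out=not, Primary remote link trips=occurs → at least one input occurs → occurs.
Backup hoist inoperative [AND]: Remote branch inoperative=occurs, Redundant brake stuck=occurs, Control chain down=occurs → all inputs occur → occurs.
Local branch fails [AND]: Secondary hoist motor trips=occurs, Backup local panel lost=occurs → all inputs occur → occurs.
Power feed down [AND]: Local branch fails=occurs, #1 gearbox fails=not, #3 power feeder is out=occurs → not all inputs occur → does not occur.
Dam spillway gate fails to open [OR]: Backup hoist inoperative=occurs, Power feed down=not, Primary position sensor 2 is down=not → at least one input occurs → occurs.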